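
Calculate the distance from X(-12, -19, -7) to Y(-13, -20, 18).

d = √[(x₂-x₁)² + (y₂-y₁)² + (z₂-z₁)²]
  = √[(-1)² + (-1)² + 25²]
  = √[1 + 1 + 625]
  = √627
  ≈ 25.04

25.04


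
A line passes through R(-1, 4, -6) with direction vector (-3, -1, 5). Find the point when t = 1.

P(t) = R + t·d
  = (-1 + (-3)·1, 4 + (-1)·1, -6 + 5·1)
  = (-1 - 3, 4 - 1, -6 + 5)
  = (-4, 3, -1)

(-4, 3, -1)


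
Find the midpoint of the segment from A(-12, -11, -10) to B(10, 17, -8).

M = ((x₁+x₂)/2, (y₁+y₂)/2, (z₁+z₂)/2)
  = ((-12 + 10)/2, (-11 + 17)/2, (-10 - 8)/2)
  = (-2/2, 6/2, -18/2)
  = (-1, 3, -9)

(-1, 3, -9)


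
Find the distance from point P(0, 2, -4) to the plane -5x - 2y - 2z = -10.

distance = |a·x₀ + b·y₀ + c·z₀ - d| / √(a² + b² + c²)
  = |(-5)·0 + (-2)·2 + (-2)·(-4) - (-10)| / √((-5)² + (-2)² + (-2)²)
  = |0 - 4 + 8 + 10| / √(25 + 4 + 4)
  = |14| / √33
  = 14 / 5.745
  ≈ 2.437

2.437


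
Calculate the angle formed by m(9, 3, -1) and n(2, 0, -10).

m·n = 9·2 + 3·0 + (-1)·(-10) = 18 + 0 + 10 = 28
|m| = √(9² + 3² + (-1)²) = √91 ≈ 9.539
|n| = √(2² + 0² + (-10)²) = √104 ≈ 10.2
cos θ = (m·n)/(|m||n|) = 28/(9.539·10.2) ≈ 0.2878
θ = arccos(0.2878) ≈ 73.27°

73.27°


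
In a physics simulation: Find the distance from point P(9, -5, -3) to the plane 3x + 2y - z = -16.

distance = |a·x₀ + b·y₀ + c·z₀ - d| / √(a² + b² + c²)
  = |3·9 + 2·(-5) + (-1)·(-3) - (-16)| / √(3² + 2² + (-1)²)
  = |27 - 10 + 3 + 16| / √(9 + 4 + 1)
  = |36| / √14
  = 36 / 3.742
  ≈ 9.621

9.621


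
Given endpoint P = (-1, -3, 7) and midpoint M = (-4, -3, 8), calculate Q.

Q = 2M - P
  = (2·(-4) - (-1), 2·(-3) - (-3), 2·8 - 7)
  = (-8 + 1, -6 + 3, 16 - 7)
  = (-7, -3, 9)

(-7, -3, 9)


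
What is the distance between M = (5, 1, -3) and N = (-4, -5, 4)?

d = √[(x₂-x₁)² + (y₂-y₁)² + (z₂-z₁)²]
  = √[(-9)² + (-6)² + 7²]
  = √[81 + 36 + 49]
  = √166
  ≈ 12.88

12.88


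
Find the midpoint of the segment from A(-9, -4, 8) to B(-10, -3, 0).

M = ((x₁+x₂)/2, (y₁+y₂)/2, (z₁+z₂)/2)
  = ((-9 - 10)/2, (-4 - 3)/2, (8 + 0)/2)
  = (-19/2, -7/2, 8/2)
  = (-9.5, -3.5, 4)

(-9.5, -3.5, 4)


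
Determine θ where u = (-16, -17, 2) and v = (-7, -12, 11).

u·v = (-16)·(-7) + (-17)·(-12) + 2·11 = 112 + 204 + 22 = 338
|u| = √((-16)² + (-17)² + 2²) = √549 ≈ 23.43
|v| = √((-7)² + (-12)² + 11²) = √314 ≈ 17.72
cos θ = (u·v)/(|u||v|) = 338/(23.43·17.72) ≈ 0.8141
θ = arccos(0.8141) ≈ 35.5°

35.5°


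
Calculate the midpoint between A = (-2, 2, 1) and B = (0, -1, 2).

M = ((x₁+x₂)/2, (y₁+y₂)/2, (z₁+z₂)/2)
  = ((-2 + 0)/2, (2 - 1)/2, (1 + 2)/2)
  = (-2/2, 1/2, 3/2)
  = (-1, 0.5, 1.5)

(-1, 0.5, 1.5)


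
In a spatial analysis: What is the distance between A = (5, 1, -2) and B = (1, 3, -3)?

d = √[(x₂-x₁)² + (y₂-y₁)² + (z₂-z₁)²]
  = √[(-4)² + 2² + (-1)²]
  = √[16 + 4 + 1]
  = √21
  ≈ 4.583

4.583


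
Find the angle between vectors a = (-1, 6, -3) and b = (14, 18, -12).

a·b = (-1)·14 + 6·18 + (-3)·(-12) = -14 + 108 + 36 = 130
|a| = √((-1)² + 6² + (-3)²) = √46 ≈ 6.782
|b| = √(14² + 18² + (-12)²) = √664 ≈ 25.77
cos θ = (a·b)/(|a||b|) = 130/(6.782·25.77) ≈ 0.7438
θ = arccos(0.7438) ≈ 41.94°

41.94°


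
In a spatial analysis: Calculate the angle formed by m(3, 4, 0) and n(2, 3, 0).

m·n = 3·2 + 4·3 + 0·0 = 6 + 12 + 0 = 18
|m| = √(3² + 4² + 0²) = √25 ≈ 5
|n| = √(2² + 3² + 0²) = √13 ≈ 3.606
cos θ = (m·n)/(|m||n|) = 18/(5·3.606) ≈ 0.9985
θ = arccos(0.9985) ≈ 3.18°

3.18°


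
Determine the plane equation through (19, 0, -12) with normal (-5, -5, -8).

The plane through P with normal n = (a, b, c) satisfies n·(r - P) = 0,
i.e. ax + by + cz = a·x₀ + b·y₀ + c·z₀.
d = (-5)·19 + (-5)·0 + (-8)·(-12)
  = -95 + 0 + 96
  = 1
Equation: -5x - 5y - 8z = 1

-5x - 5y - 8z = 1


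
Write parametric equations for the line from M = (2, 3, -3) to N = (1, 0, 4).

Direction vector d = N - M = (1 - 2, 0 - 3, 4 + 3) = (-1, -3, 7)
Parametric form r = M + t·d:
x = 2 - t, y = 3 - 3t, z = -3 + 7t

x = 2 - t, y = 3 - 3t, z = -3 + 7t


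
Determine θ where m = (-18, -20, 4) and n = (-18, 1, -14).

m·n = (-18)·(-18) + (-20)·1 + 4·(-14) = 324 - 20 - 56 = 248
|m| = √((-18)² + (-20)² + 4²) = √740 ≈ 27.2
|n| = √((-18)² + 1² + (-14)²) = √521 ≈ 22.83
cos θ = (m·n)/(|m||n|) = 248/(27.2·22.83) ≈ 0.3994
θ = arccos(0.3994) ≈ 66.46°

66.46°


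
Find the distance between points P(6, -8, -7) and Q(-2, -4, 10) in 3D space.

d = √[(x₂-x₁)² + (y₂-y₁)² + (z₂-z₁)²]
  = √[(-8)² + 4² + 17²]
  = √[64 + 16 + 289]
  = √369
  ≈ 19.21

19.21


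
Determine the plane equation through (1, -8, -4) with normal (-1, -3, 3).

The plane through P with normal n = (a, b, c) satisfies n·(r - P) = 0,
i.e. ax + by + cz = a·x₀ + b·y₀ + c·z₀.
d = (-1)·1 + (-3)·(-8) + 3·(-4)
  = -1 + 24 - 12
  = 11
Equation: -x - 3y + 3z = 11

-x - 3y + 3z = 11


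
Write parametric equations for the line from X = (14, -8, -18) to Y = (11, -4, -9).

Direction vector d = Y - X = (11 - 14, -4 + 8, -9 + 18) = (-3, 4, 9)
Parametric form r = X + t·d:
x = 14 - 3t, y = -8 + 4t, z = -18 + 9t

x = 14 - 3t, y = -8 + 4t, z = -18 + 9t


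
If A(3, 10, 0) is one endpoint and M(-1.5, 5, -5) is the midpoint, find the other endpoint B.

B = 2M - A
  = (2·(-1.5) - 3, 2·5 - 10, 2·(-5) - 0)
  = (-3 - 3, 10 - 10, -10 + 0)
  = (-6, 0, -10)

(-6, 0, -10)


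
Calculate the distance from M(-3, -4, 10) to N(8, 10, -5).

d = √[(x₂-x₁)² + (y₂-y₁)² + (z₂-z₁)²]
  = √[11² + 14² + (-15)²]
  = √[121 + 196 + 225]
  = √542
  ≈ 23.28

23.28


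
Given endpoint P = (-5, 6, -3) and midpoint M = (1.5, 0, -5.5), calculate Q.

Q = 2M - P
  = (2·1.5 - (-5), 2·0 - 6, 2·(-5.5) - (-3))
  = (3 + 5, 0 - 6, -11 + 3)
  = (8, -6, -8)

(8, -6, -8)


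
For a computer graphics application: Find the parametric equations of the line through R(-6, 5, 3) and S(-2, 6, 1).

Direction vector d = S - R = (-2 + 6, 6 - 5, 1 - 3) = (4, 1, -2)
Parametric form r = R + t·d:
x = -6 + 4t, y = 5 + t, z = 3 - 2t

x = -6 + 4t, y = 5 + t, z = 3 - 2t


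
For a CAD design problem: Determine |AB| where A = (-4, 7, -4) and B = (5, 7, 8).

d = √[(x₂-x₁)² + (y₂-y₁)² + (z₂-z₁)²]
  = √[9² + 0² + 12²]
  = √[81 + 0 + 144]
  = √225
  ≈ 15

15


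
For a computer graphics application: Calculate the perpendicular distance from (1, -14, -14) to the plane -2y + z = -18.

distance = |a·x₀ + b·y₀ + c·z₀ - d| / √(a² + b² + c²)
  = |0·1 + (-2)·(-14) + 1·(-14) - (-18)| / √(0² + (-2)² + 1²)
  = |0 + 28 - 14 + 18| / √(0 + 4 + 1)
  = |32| / √5
  = 32 / 2.236
  ≈ 14.31

14.31


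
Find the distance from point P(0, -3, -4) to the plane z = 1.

distance = |a·x₀ + b·y₀ + c·z₀ - d| / √(a² + b² + c²)
  = |0·0 + 0·(-3) + 1·(-4) - 1| / √(0² + 0² + 1²)
  = |0 + 0 - 4 - 1| / √(0 + 0 + 1)
  = |-5| / √1
  = 5 / 1
  ≈ 5

5


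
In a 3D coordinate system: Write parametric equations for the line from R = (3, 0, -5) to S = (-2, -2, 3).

Direction vector d = S - R = (-2 - 3, -2 + 0, 3 + 5) = (-5, -2, 8)
Parametric form r = R + t·d:
x = 3 - 5t, y = 0 - 2t, z = -5 + 8t

x = 3 - 5t, y = 0 - 2t, z = -5 + 8t


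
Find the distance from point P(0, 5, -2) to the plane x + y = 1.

distance = |a·x₀ + b·y₀ + c·z₀ - d| / √(a² + b² + c²)
  = |1·0 + 1·5 + 0·(-2) - 1| / √(1² + 1² + 0²)
  = |0 + 5 + 0 - 1| / √(1 + 1 + 0)
  = |4| / √2
  = 4 / 1.414
  ≈ 2.828

2.828


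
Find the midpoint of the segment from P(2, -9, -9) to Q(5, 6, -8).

M = ((x₁+x₂)/2, (y₁+y₂)/2, (z₁+z₂)/2)
  = ((2 + 5)/2, (-9 + 6)/2, (-9 - 8)/2)
  = (7/2, -3/2, -17/2)
  = (3.5, -1.5, -8.5)

(3.5, -1.5, -8.5)


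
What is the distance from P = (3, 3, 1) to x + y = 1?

distance = |a·x₀ + b·y₀ + c·z₀ - d| / √(a² + b² + c²)
  = |1·3 + 1·3 + 0·1 - 1| / √(1² + 1² + 0²)
  = |3 + 3 + 0 - 1| / √(1 + 1 + 0)
  = |5| / √2
  = 5 / 1.414
  ≈ 3.536

3.536


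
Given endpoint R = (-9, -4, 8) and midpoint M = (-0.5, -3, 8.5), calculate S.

S = 2M - R
  = (2·(-0.5) - (-9), 2·(-3) - (-4), 2·8.5 - 8)
  = (-1 + 9, -6 + 4, 17 - 8)
  = (8, -2, 9)

(8, -2, 9)


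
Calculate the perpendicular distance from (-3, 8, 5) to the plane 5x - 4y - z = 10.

distance = |a·x₀ + b·y₀ + c·z₀ - d| / √(a² + b² + c²)
  = |5·(-3) + (-4)·8 + (-1)·5 - 10| / √(5² + (-4)² + (-1)²)
  = |-15 - 32 - 5 - 10| / √(25 + 16 + 1)
  = |-62| / √42
  = 62 / 6.481
  ≈ 9.567

9.567


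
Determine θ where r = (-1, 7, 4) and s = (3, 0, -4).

r·s = (-1)·3 + 7·0 + 4·(-4) = -3 + 0 - 16 = -19
|r| = √((-1)² + 7² + 4²) = √66 ≈ 8.124
|s| = √(3² + 0² + (-4)²) = √25 ≈ 5
cos θ = (r·s)/(|r||s|) = -19/(8.124·5) ≈ -0.4677
θ = arccos(-0.4677) ≈ 117.9°

117.9°


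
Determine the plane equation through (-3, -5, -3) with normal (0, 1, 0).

The plane through P with normal n = (a, b, c) satisfies n·(r - P) = 0,
i.e. ax + by + cz = a·x₀ + b·y₀ + c·z₀.
d = 0·(-3) + 1·(-5) + 0·(-3)
  = 0 - 5 + 0
  = -5
Equation: y = -5

y = -5


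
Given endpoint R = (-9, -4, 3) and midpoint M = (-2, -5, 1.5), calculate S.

S = 2M - R
  = (2·(-2) - (-9), 2·(-5) - (-4), 2·1.5 - 3)
  = (-4 + 9, -10 + 4, 3 - 3)
  = (5, -6, 0)

(5, -6, 0)


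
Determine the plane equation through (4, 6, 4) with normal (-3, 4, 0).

The plane through P with normal n = (a, b, c) satisfies n·(r - P) = 0,
i.e. ax + by + cz = a·x₀ + b·y₀ + c·z₀.
d = (-3)·4 + 4·6 + 0·4
  = -12 + 24 + 0
  = 12
Equation: -3x + 4y = 12

-3x + 4y = 12


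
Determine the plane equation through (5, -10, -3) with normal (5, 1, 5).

The plane through P with normal n = (a, b, c) satisfies n·(r - P) = 0,
i.e. ax + by + cz = a·x₀ + b·y₀ + c·z₀.
d = 5·5 + 1·(-10) + 5·(-3)
  = 25 - 10 - 15
  = 0
Equation: 5x + y + 5z = 0

5x + y + 5z = 0


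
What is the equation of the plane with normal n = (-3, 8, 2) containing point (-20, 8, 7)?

The plane through P with normal n = (a, b, c) satisfies n·(r - P) = 0,
i.e. ax + by + cz = a·x₀ + b·y₀ + c·z₀.
d = (-3)·(-20) + 8·8 + 2·7
  = 60 + 64 + 14
  = 138
Equation: -3x + 8y + 2z = 138

-3x + 8y + 2z = 138


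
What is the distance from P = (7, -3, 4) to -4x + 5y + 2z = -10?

distance = |a·x₀ + b·y₀ + c·z₀ - d| / √(a² + b² + c²)
  = |(-4)·7 + 5·(-3) + 2·4 - (-10)| / √((-4)² + 5² + 2²)
  = |-28 - 15 + 8 + 10| / √(16 + 25 + 4)
  = |-25| / √45
  = 25 / 6.708
  ≈ 3.727

3.727


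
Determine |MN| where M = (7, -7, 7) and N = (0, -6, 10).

d = √[(x₂-x₁)² + (y₂-y₁)² + (z₂-z₁)²]
  = √[(-7)² + 1² + 3²]
  = √[49 + 1 + 9]
  = √59
  ≈ 7.681

7.681


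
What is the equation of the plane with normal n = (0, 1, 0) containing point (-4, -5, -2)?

The plane through P with normal n = (a, b, c) satisfies n·(r - P) = 0,
i.e. ax + by + cz = a·x₀ + b·y₀ + c·z₀.
d = 0·(-4) + 1·(-5) + 0·(-2)
  = 0 - 5 + 0
  = -5
Equation: y = -5

y = -5


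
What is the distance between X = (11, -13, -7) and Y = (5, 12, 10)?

d = √[(x₂-x₁)² + (y₂-y₁)² + (z₂-z₁)²]
  = √[(-6)² + 25² + 17²]
  = √[36 + 625 + 289]
  = √950
  ≈ 30.82

30.82


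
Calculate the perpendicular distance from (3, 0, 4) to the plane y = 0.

distance = |a·x₀ + b·y₀ + c·z₀ - d| / √(a² + b² + c²)
  = |0·3 + 1·0 + 0·4 - 0| / √(0² + 1² + 0²)
  = |0 + 0 + 0 + 0| / √(0 + 1 + 0)
  = |0| / √1
  = 0 / 1
  ≈ 0

0


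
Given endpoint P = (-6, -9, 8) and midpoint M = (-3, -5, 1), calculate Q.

Q = 2M - P
  = (2·(-3) - (-6), 2·(-5) - (-9), 2·1 - 8)
  = (-6 + 6, -10 + 9, 2 - 8)
  = (0, -1, -6)

(0, -1, -6)


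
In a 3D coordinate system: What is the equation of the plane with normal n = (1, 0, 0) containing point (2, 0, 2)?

The plane through P with normal n = (a, b, c) satisfies n·(r - P) = 0,
i.e. ax + by + cz = a·x₀ + b·y₀ + c·z₀.
d = 1·2 + 0·0 + 0·2
  = 2 + 0 + 0
  = 2
Equation: x = 2

x = 2


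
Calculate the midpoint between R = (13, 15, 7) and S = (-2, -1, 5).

M = ((x₁+x₂)/2, (y₁+y₂)/2, (z₁+z₂)/2)
  = ((13 - 2)/2, (15 - 1)/2, (7 + 5)/2)
  = (11/2, 14/2, 12/2)
  = (5.5, 7, 6)

(5.5, 7, 6)


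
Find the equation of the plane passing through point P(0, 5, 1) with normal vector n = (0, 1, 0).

The plane through P with normal n = (a, b, c) satisfies n·(r - P) = 0,
i.e. ax + by + cz = a·x₀ + b·y₀ + c·z₀.
d = 0·0 + 1·5 + 0·1
  = 0 + 5 + 0
  = 5
Equation: y = 5

y = 5


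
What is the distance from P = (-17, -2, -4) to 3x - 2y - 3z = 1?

distance = |a·x₀ + b·y₀ + c·z₀ - d| / √(a² + b² + c²)
  = |3·(-17) + (-2)·(-2) + (-3)·(-4) - 1| / √(3² + (-2)² + (-3)²)
  = |-51 + 4 + 12 - 1| / √(9 + 4 + 9)
  = |-36| / √22
  = 36 / 4.69
  ≈ 7.675

7.675


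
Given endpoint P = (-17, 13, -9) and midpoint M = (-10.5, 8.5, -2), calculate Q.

Q = 2M - P
  = (2·(-10.5) - (-17), 2·8.5 - 13, 2·(-2) - (-9))
  = (-21 + 17, 17 - 13, -4 + 9)
  = (-4, 4, 5)

(-4, 4, 5)


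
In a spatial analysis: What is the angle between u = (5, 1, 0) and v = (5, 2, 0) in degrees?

u·v = 5·5 + 1·2 + 0·0 = 25 + 2 + 0 = 27
|u| = √(5² + 1² + 0²) = √26 ≈ 5.099
|v| = √(5² + 2² + 0²) = √29 ≈ 5.385
cos θ = (u·v)/(|u||v|) = 27/(5.099·5.385) ≈ 0.9833
θ = arccos(0.9833) ≈ 10.49°

10.49°


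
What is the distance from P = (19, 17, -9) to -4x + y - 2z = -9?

distance = |a·x₀ + b·y₀ + c·z₀ - d| / √(a² + b² + c²)
  = |(-4)·19 + 1·17 + (-2)·(-9) - (-9)| / √((-4)² + 1² + (-2)²)
  = |-76 + 17 + 18 + 9| / √(16 + 1 + 4)
  = |-32| / √21
  = 32 / 4.583
  ≈ 6.983

6.983


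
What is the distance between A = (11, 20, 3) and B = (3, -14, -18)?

d = √[(x₂-x₁)² + (y₂-y₁)² + (z₂-z₁)²]
  = √[(-8)² + (-34)² + (-21)²]
  = √[64 + 1156 + 441]
  = √1661
  ≈ 40.76

40.76


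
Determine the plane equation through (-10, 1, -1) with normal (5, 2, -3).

The plane through P with normal n = (a, b, c) satisfies n·(r - P) = 0,
i.e. ax + by + cz = a·x₀ + b·y₀ + c·z₀.
d = 5·(-10) + 2·1 + (-3)·(-1)
  = -50 + 2 + 3
  = -45
Equation: 5x + 2y - 3z = -45

5x + 2y - 3z = -45


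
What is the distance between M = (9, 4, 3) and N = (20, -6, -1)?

d = √[(x₂-x₁)² + (y₂-y₁)² + (z₂-z₁)²]
  = √[11² + (-10)² + (-4)²]
  = √[121 + 100 + 16]
  = √237
  ≈ 15.39

15.39


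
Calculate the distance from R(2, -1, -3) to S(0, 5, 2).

d = √[(x₂-x₁)² + (y₂-y₁)² + (z₂-z₁)²]
  = √[(-2)² + 6² + 5²]
  = √[4 + 36 + 25]
  = √65
  ≈ 8.062

8.062


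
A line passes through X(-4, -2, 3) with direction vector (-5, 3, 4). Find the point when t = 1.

P(t) = X + t·d
  = (-4 + (-5)·1, -2 + 3·1, 3 + 4·1)
  = (-4 - 5, -2 + 3, 3 + 4)
  = (-9, 1, 7)

(-9, 1, 7)


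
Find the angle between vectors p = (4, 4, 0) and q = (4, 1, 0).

p·q = 4·4 + 4·1 + 0·0 = 16 + 4 + 0 = 20
|p| = √(4² + 4² + 0²) = √32 ≈ 5.657
|q| = √(4² + 1² + 0²) = √17 ≈ 4.123
cos θ = (p·q)/(|p||q|) = 20/(5.657·4.123) ≈ 0.8575
θ = arccos(0.8575) ≈ 30.96°

30.96°


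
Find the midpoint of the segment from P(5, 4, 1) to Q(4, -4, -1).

M = ((x₁+x₂)/2, (y₁+y₂)/2, (z₁+z₂)/2)
  = ((5 + 4)/2, (4 - 4)/2, (1 - 1)/2)
  = (9/2, 0/2, 0/2)
  = (4.5, 0, 0)

(4.5, 0, 0)


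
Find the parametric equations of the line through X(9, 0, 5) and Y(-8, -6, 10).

Direction vector d = Y - X = (-8 - 9, -6 + 0, 10 - 5) = (-17, -6, 5)
Parametric form r = X + t·d:
x = 9 - 17t, y = 0 - 6t, z = 5 + 5t

x = 9 - 17t, y = 0 - 6t, z = 5 + 5t


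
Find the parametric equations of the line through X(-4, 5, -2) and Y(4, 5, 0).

Direction vector d = Y - X = (4 + 4, 5 - 5, 0 + 2) = (8, 0, 2)
Parametric form r = X + t·d:
x = -4 + 8t, y = 5, z = -2 + 2t

x = -4 + 8t, y = 5, z = -2 + 2t


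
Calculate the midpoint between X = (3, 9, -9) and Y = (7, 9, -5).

M = ((x₁+x₂)/2, (y₁+y₂)/2, (z₁+z₂)/2)
  = ((3 + 7)/2, (9 + 9)/2, (-9 - 5)/2)
  = (10/2, 18/2, -14/2)
  = (5, 9, -7)

(5, 9, -7)


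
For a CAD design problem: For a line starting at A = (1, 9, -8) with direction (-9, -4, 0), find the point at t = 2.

P(t) = A + t·d
  = (1 + (-9)·2, 9 + (-4)·2, -8 + 0·2)
  = (1 - 18, 9 - 8, -8 + 0)
  = (-17, 1, -8)

(-17, 1, -8)


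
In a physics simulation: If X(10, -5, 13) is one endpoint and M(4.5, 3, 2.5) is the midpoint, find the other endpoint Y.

Y = 2M - X
  = (2·4.5 - 10, 2·3 - (-5), 2·2.5 - 13)
  = (9 - 10, 6 + 5, 5 - 13)
  = (-1, 11, -8)

(-1, 11, -8)


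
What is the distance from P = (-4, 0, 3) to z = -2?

distance = |a·x₀ + b·y₀ + c·z₀ - d| / √(a² + b² + c²)
  = |0·(-4) + 0·0 + 1·3 - (-2)| / √(0² + 0² + 1²)
  = |0 + 0 + 3 + 2| / √(0 + 0 + 1)
  = |5| / √1
  = 5 / 1
  ≈ 5

5


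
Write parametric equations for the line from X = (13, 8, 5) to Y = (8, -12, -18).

Direction vector d = Y - X = (8 - 13, -12 - 8, -18 - 5) = (-5, -20, -23)
Parametric form r = X + t·d:
x = 13 - 5t, y = 8 - 20t, z = 5 - 23t

x = 13 - 5t, y = 8 - 20t, z = 5 - 23t


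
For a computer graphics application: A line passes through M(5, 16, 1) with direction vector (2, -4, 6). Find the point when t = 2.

P(t) = M + t·d
  = (5 + 2·2, 16 + (-4)·2, 1 + 6·2)
  = (5 + 4, 16 - 8, 1 + 12)
  = (9, 8, 13)

(9, 8, 13)


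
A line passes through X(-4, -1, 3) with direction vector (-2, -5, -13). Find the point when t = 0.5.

P(t) = X + t·d
  = (-4 + (-2)·0.5, -1 + (-5)·0.5, 3 + (-13)·0.5)
  = (-4 - 1, -1 - 2.5, 3 - 6.5)
  = (-5, -3.5, -3.5)

(-5, -3.5, -3.5)


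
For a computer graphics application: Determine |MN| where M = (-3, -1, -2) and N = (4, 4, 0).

d = √[(x₂-x₁)² + (y₂-y₁)² + (z₂-z₁)²]
  = √[7² + 5² + 2²]
  = √[49 + 25 + 4]
  = √78
  ≈ 8.832

8.832


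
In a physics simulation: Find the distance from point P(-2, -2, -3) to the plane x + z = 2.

distance = |a·x₀ + b·y₀ + c·z₀ - d| / √(a² + b² + c²)
  = |1·(-2) + 0·(-2) + 1·(-3) - 2| / √(1² + 0² + 1²)
  = |-2 + 0 - 3 - 2| / √(1 + 0 + 1)
  = |-7| / √2
  = 7 / 1.414
  ≈ 4.95

4.95


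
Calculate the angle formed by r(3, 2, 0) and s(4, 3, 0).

r·s = 3·4 + 2·3 + 0·0 = 12 + 6 + 0 = 18
|r| = √(3² + 2² + 0²) = √13 ≈ 3.606
|s| = √(4² + 3² + 0²) = √25 ≈ 5
cos θ = (r·s)/(|r||s|) = 18/(3.606·5) ≈ 0.9985
θ = arccos(0.9985) ≈ 3.18°

3.18°


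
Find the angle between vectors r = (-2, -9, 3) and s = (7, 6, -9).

r·s = (-2)·7 + (-9)·6 + 3·(-9) = -14 - 54 - 27 = -95
|r| = √((-2)² + (-9)² + 3²) = √94 ≈ 9.695
|s| = √(7² + 6² + (-9)²) = √166 ≈ 12.88
cos θ = (r·s)/(|r||s|) = -95/(9.695·12.88) ≈ -0.7605
θ = arccos(-0.7605) ≈ 139.5°

139.5°


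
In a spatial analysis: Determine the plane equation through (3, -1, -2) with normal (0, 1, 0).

The plane through P with normal n = (a, b, c) satisfies n·(r - P) = 0,
i.e. ax + by + cz = a·x₀ + b·y₀ + c·z₀.
d = 0·3 + 1·(-1) + 0·(-2)
  = 0 - 1 + 0
  = -1
Equation: y = -1

y = -1


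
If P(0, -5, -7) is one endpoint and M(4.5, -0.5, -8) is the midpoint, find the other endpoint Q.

Q = 2M - P
  = (2·4.5 - 0, 2·(-0.5) - (-5), 2·(-8) - (-7))
  = (9 + 0, -1 + 5, -16 + 7)
  = (9, 4, -9)

(9, 4, -9)


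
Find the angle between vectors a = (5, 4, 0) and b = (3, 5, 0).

a·b = 5·3 + 4·5 + 0·0 = 15 + 20 + 0 = 35
|a| = √(5² + 4² + 0²) = √41 ≈ 6.403
|b| = √(3² + 5² + 0²) = √34 ≈ 5.831
cos θ = (a·b)/(|a||b|) = 35/(6.403·5.831) ≈ 0.9374
θ = arccos(0.9374) ≈ 20.38°

20.38°


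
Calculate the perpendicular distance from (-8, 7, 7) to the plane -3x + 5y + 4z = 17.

distance = |a·x₀ + b·y₀ + c·z₀ - d| / √(a² + b² + c²)
  = |(-3)·(-8) + 5·7 + 4·7 - 17| / √((-3)² + 5² + 4²)
  = |24 + 35 + 28 - 17| / √(9 + 25 + 16)
  = |70| / √50
  = 70 / 7.071
  ≈ 9.899

9.899


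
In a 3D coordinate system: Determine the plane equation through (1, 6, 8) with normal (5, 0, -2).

The plane through P with normal n = (a, b, c) satisfies n·(r - P) = 0,
i.e. ax + by + cz = a·x₀ + b·y₀ + c·z₀.
d = 5·1 + 0·6 + (-2)·8
  = 5 + 0 - 16
  = -11
Equation: 5x - 2z = -11

5x - 2z = -11


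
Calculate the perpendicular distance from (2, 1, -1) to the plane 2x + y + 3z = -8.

distance = |a·x₀ + b·y₀ + c·z₀ - d| / √(a² + b² + c²)
  = |2·2 + 1·1 + 3·(-1) - (-8)| / √(2² + 1² + 3²)
  = |4 + 1 - 3 + 8| / √(4 + 1 + 9)
  = |10| / √14
  = 10 / 3.742
  ≈ 2.673

2.673


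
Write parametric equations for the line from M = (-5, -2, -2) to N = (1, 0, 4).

Direction vector d = N - M = (1 + 5, 0 + 2, 4 + 2) = (6, 2, 6)
Parametric form r = M + t·d:
x = -5 + 6t, y = -2 + 2t, z = -2 + 6t

x = -5 + 6t, y = -2 + 2t, z = -2 + 6t


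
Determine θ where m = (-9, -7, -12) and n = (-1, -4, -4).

m·n = (-9)·(-1) + (-7)·(-4) + (-12)·(-4) = 9 + 28 + 48 = 85
|m| = √((-9)² + (-7)² + (-12)²) = √274 ≈ 16.55
|n| = √((-1)² + (-4)² + (-4)²) = √33 ≈ 5.745
cos θ = (m·n)/(|m||n|) = 85/(16.55·5.745) ≈ 0.8939
θ = arccos(0.8939) ≈ 26.63°

26.63°


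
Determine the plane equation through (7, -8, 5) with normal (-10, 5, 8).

The plane through P with normal n = (a, b, c) satisfies n·(r - P) = 0,
i.e. ax + by + cz = a·x₀ + b·y₀ + c·z₀.
d = (-10)·7 + 5·(-8) + 8·5
  = -70 - 40 + 40
  = -70
Equation: -10x + 5y + 8z = -70

-10x + 5y + 8z = -70


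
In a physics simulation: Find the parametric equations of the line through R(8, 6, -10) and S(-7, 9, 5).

Direction vector d = S - R = (-7 - 8, 9 - 6, 5 + 10) = (-15, 3, 15)
Parametric form r = R + t·d:
x = 8 - 15t, y = 6 + 3t, z = -10 + 15t

x = 8 - 15t, y = 6 + 3t, z = -10 + 15t


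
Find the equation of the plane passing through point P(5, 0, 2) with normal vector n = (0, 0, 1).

The plane through P with normal n = (a, b, c) satisfies n·(r - P) = 0,
i.e. ax + by + cz = a·x₀ + b·y₀ + c·z₀.
d = 0·5 + 0·0 + 1·2
  = 0 + 0 + 2
  = 2
Equation: z = 2

z = 2


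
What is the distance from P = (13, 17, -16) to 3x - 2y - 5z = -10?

distance = |a·x₀ + b·y₀ + c·z₀ - d| / √(a² + b² + c²)
  = |3·13 + (-2)·17 + (-5)·(-16) - (-10)| / √(3² + (-2)² + (-5)²)
  = |39 - 34 + 80 + 10| / √(9 + 4 + 25)
  = |95| / √38
  = 95 / 6.164
  ≈ 15.41

15.41


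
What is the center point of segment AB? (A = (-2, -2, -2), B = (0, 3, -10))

M = ((x₁+x₂)/2, (y₁+y₂)/2, (z₁+z₂)/2)
  = ((-2 + 0)/2, (-2 + 3)/2, (-2 - 10)/2)
  = (-2/2, 1/2, -12/2)
  = (-1, 0.5, -6)

(-1, 0.5, -6)


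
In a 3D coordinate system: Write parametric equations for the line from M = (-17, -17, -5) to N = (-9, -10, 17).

Direction vector d = N - M = (-9 + 17, -10 + 17, 17 + 5) = (8, 7, 22)
Parametric form r = M + t·d:
x = -17 + 8t, y = -17 + 7t, z = -5 + 22t

x = -17 + 8t, y = -17 + 7t, z = -5 + 22t


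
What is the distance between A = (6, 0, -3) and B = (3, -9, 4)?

d = √[(x₂-x₁)² + (y₂-y₁)² + (z₂-z₁)²]
  = √[(-3)² + (-9)² + 7²]
  = √[9 + 81 + 49]
  = √139
  ≈ 11.79

11.79


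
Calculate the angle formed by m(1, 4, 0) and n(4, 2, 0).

m·n = 1·4 + 4·2 + 0·0 = 4 + 8 + 0 = 12
|m| = √(1² + 4² + 0²) = √17 ≈ 4.123
|n| = √(4² + 2² + 0²) = √20 ≈ 4.472
cos θ = (m·n)/(|m||n|) = 12/(4.123·4.472) ≈ 0.6508
θ = arccos(0.6508) ≈ 49.4°

49.4°


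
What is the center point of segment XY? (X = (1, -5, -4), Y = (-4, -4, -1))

M = ((x₁+x₂)/2, (y₁+y₂)/2, (z₁+z₂)/2)
  = ((1 - 4)/2, (-5 - 4)/2, (-4 - 1)/2)
  = (-3/2, -9/2, -5/2)
  = (-1.5, -4.5, -2.5)

(-1.5, -4.5, -2.5)


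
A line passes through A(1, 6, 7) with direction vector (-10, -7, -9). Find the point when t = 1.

P(t) = A + t·d
  = (1 + (-10)·1, 6 + (-7)·1, 7 + (-9)·1)
  = (1 - 10, 6 - 7, 7 - 9)
  = (-9, -1, -2)

(-9, -1, -2)


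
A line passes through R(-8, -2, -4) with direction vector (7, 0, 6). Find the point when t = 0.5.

P(t) = R + t·d
  = (-8 + 7·0.5, -2 + 0·0.5, -4 + 6·0.5)
  = (-8 + 3.5, -2 + 0, -4 + 3)
  = (-4.5, -2, -1)

(-4.5, -2, -1)


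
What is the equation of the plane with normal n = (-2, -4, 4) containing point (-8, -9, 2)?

The plane through P with normal n = (a, b, c) satisfies n·(r - P) = 0,
i.e. ax + by + cz = a·x₀ + b·y₀ + c·z₀.
d = (-2)·(-8) + (-4)·(-9) + 4·2
  = 16 + 36 + 8
  = 60
Equation: -2x - 4y + 4z = 60

-2x - 4y + 4z = 60


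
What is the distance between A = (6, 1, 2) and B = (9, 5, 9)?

d = √[(x₂-x₁)² + (y₂-y₁)² + (z₂-z₁)²]
  = √[3² + 4² + 7²]
  = √[9 + 16 + 49]
  = √74
  ≈ 8.602

8.602


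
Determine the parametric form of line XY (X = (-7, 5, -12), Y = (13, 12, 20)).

Direction vector d = Y - X = (13 + 7, 12 - 5, 20 + 12) = (20, 7, 32)
Parametric form r = X + t·d:
x = -7 + 20t, y = 5 + 7t, z = -12 + 32t

x = -7 + 20t, y = 5 + 7t, z = -12 + 32t


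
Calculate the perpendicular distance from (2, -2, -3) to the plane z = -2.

distance = |a·x₀ + b·y₀ + c·z₀ - d| / √(a² + b² + c²)
  = |0·2 + 0·(-2) + 1·(-3) - (-2)| / √(0² + 0² + 1²)
  = |0 + 0 - 3 + 2| / √(0 + 0 + 1)
  = |-1| / √1
  = 1 / 1
  ≈ 1

1


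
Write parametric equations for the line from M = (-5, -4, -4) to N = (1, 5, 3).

Direction vector d = N - M = (1 + 5, 5 + 4, 3 + 4) = (6, 9, 7)
Parametric form r = M + t·d:
x = -5 + 6t, y = -4 + 9t, z = -4 + 7t

x = -5 + 6t, y = -4 + 9t, z = -4 + 7t


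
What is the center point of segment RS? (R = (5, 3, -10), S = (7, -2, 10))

M = ((x₁+x₂)/2, (y₁+y₂)/2, (z₁+z₂)/2)
  = ((5 + 7)/2, (3 - 2)/2, (-10 + 10)/2)
  = (12/2, 1/2, 0/2)
  = (6, 0.5, 0)

(6, 0.5, 0)


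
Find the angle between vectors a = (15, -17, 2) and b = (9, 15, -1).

a·b = 15·9 + (-17)·15 + 2·(-1) = 135 - 255 - 2 = -122
|a| = √(15² + (-17)² + 2²) = √518 ≈ 22.76
|b| = √(9² + 15² + (-1)²) = √307 ≈ 17.52
cos θ = (a·b)/(|a||b|) = -122/(22.76·17.52) ≈ -0.3059
θ = arccos(-0.3059) ≈ 107.8°

107.8°


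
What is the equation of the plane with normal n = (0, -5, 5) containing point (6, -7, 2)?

The plane through P with normal n = (a, b, c) satisfies n·(r - P) = 0,
i.e. ax + by + cz = a·x₀ + b·y₀ + c·z₀.
d = 0·6 + (-5)·(-7) + 5·2
  = 0 + 35 + 10
  = 45
Equation: -5y + 5z = 45

-5y + 5z = 45


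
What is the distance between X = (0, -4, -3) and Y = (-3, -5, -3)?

d = √[(x₂-x₁)² + (y₂-y₁)² + (z₂-z₁)²]
  = √[(-3)² + (-1)² + 0²]
  = √[9 + 1 + 0]
  = √10
  ≈ 3.162

3.162


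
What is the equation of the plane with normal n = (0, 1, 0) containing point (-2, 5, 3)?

The plane through P with normal n = (a, b, c) satisfies n·(r - P) = 0,
i.e. ax + by + cz = a·x₀ + b·y₀ + c·z₀.
d = 0·(-2) + 1·5 + 0·3
  = 0 + 5 + 0
  = 5
Equation: y = 5

y = 5


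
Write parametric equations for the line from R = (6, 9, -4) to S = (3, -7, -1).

Direction vector d = S - R = (3 - 6, -7 - 9, -1 + 4) = (-3, -16, 3)
Parametric form r = R + t·d:
x = 6 - 3t, y = 9 - 16t, z = -4 + 3t

x = 6 - 3t, y = 9 - 16t, z = -4 + 3t


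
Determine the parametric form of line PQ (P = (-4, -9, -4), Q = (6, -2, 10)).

Direction vector d = Q - P = (6 + 4, -2 + 9, 10 + 4) = (10, 7, 14)
Parametric form r = P + t·d:
x = -4 + 10t, y = -9 + 7t, z = -4 + 14t

x = -4 + 10t, y = -9 + 7t, z = -4 + 14t


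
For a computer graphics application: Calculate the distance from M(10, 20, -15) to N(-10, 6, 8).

d = √[(x₂-x₁)² + (y₂-y₁)² + (z₂-z₁)²]
  = √[(-20)² + (-14)² + 23²]
  = √[400 + 196 + 529]
  = √1125
  ≈ 33.54

33.54


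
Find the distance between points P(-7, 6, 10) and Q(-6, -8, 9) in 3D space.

d = √[(x₂-x₁)² + (y₂-y₁)² + (z₂-z₁)²]
  = √[1² + (-14)² + (-1)²]
  = √[1 + 196 + 1]
  = √198
  ≈ 14.07

14.07


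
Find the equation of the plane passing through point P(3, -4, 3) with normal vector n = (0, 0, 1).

The plane through P with normal n = (a, b, c) satisfies n·(r - P) = 0,
i.e. ax + by + cz = a·x₀ + b·y₀ + c·z₀.
d = 0·3 + 0·(-4) + 1·3
  = 0 + 0 + 3
  = 3
Equation: z = 3

z = 3


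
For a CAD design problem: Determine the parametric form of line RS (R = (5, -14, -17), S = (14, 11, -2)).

Direction vector d = S - R = (14 - 5, 11 + 14, -2 + 17) = (9, 25, 15)
Parametric form r = R + t·d:
x = 5 + 9t, y = -14 + 25t, z = -17 + 15t

x = 5 + 9t, y = -14 + 25t, z = -17 + 15t


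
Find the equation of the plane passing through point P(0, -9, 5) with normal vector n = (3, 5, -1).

The plane through P with normal n = (a, b, c) satisfies n·(r - P) = 0,
i.e. ax + by + cz = a·x₀ + b·y₀ + c·z₀.
d = 3·0 + 5·(-9) + (-1)·5
  = 0 - 45 - 5
  = -50
Equation: 3x + 5y - z = -50

3x + 5y - z = -50


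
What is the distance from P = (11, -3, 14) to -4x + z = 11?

distance = |a·x₀ + b·y₀ + c·z₀ - d| / √(a² + b² + c²)
  = |(-4)·11 + 0·(-3) + 1·14 - 11| / √((-4)² + 0² + 1²)
  = |-44 + 0 + 14 - 11| / √(16 + 0 + 1)
  = |-41| / √17
  = 41 / 4.123
  ≈ 9.944

9.944


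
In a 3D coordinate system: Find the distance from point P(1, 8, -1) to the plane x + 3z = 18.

distance = |a·x₀ + b·y₀ + c·z₀ - d| / √(a² + b² + c²)
  = |1·1 + 0·8 + 3·(-1) - 18| / √(1² + 0² + 3²)
  = |1 + 0 - 3 - 18| / √(1 + 0 + 9)
  = |-20| / √10
  = 20 / 3.162
  ≈ 6.325

6.325


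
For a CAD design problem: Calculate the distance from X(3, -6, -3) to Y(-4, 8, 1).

d = √[(x₂-x₁)² + (y₂-y₁)² + (z₂-z₁)²]
  = √[(-7)² + 14² + 4²]
  = √[49 + 196 + 16]
  = √261
  ≈ 16.16

16.16


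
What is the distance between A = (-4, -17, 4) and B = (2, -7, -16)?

d = √[(x₂-x₁)² + (y₂-y₁)² + (z₂-z₁)²]
  = √[6² + 10² + (-20)²]
  = √[36 + 100 + 400]
  = √536
  ≈ 23.15

23.15


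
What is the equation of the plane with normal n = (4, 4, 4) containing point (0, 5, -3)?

The plane through P with normal n = (a, b, c) satisfies n·(r - P) = 0,
i.e. ax + by + cz = a·x₀ + b·y₀ + c·z₀.
d = 4·0 + 4·5 + 4·(-3)
  = 0 + 20 - 12
  = 8
Equation: 4x + 4y + 4z = 8

4x + 4y + 4z = 8


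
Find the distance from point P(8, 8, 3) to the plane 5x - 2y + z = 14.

distance = |a·x₀ + b·y₀ + c·z₀ - d| / √(a² + b² + c²)
  = |5·8 + (-2)·8 + 1·3 - 14| / √(5² + (-2)² + 1²)
  = |40 - 16 + 3 - 14| / √(25 + 4 + 1)
  = |13| / √30
  = 13 / 5.477
  ≈ 2.373

2.373


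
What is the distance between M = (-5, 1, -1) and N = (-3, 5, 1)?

d = √[(x₂-x₁)² + (y₂-y₁)² + (z₂-z₁)²]
  = √[2² + 4² + 2²]
  = √[4 + 16 + 4]
  = √24
  ≈ 4.899

4.899


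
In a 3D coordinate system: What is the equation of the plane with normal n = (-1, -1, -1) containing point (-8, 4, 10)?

The plane through P with normal n = (a, b, c) satisfies n·(r - P) = 0,
i.e. ax + by + cz = a·x₀ + b·y₀ + c·z₀.
d = (-1)·(-8) + (-1)·4 + (-1)·10
  = 8 - 4 - 10
  = -6
Equation: -x - y - z = -6

-x - y - z = -6


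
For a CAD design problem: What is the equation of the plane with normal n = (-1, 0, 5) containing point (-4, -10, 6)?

The plane through P with normal n = (a, b, c) satisfies n·(r - P) = 0,
i.e. ax + by + cz = a·x₀ + b·y₀ + c·z₀.
d = (-1)·(-4) + 0·(-10) + 5·6
  = 4 + 0 + 30
  = 34
Equation: -x + 5z = 34

-x + 5z = 34


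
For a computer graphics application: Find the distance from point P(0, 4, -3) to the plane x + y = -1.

distance = |a·x₀ + b·y₀ + c·z₀ - d| / √(a² + b² + c²)
  = |1·0 + 1·4 + 0·(-3) - (-1)| / √(1² + 1² + 0²)
  = |0 + 4 + 0 + 1| / √(1 + 1 + 0)
  = |5| / √2
  = 5 / 1.414
  ≈ 3.536

3.536


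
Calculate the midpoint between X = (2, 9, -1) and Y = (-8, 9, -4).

M = ((x₁+x₂)/2, (y₁+y₂)/2, (z₁+z₂)/2)
  = ((2 - 8)/2, (9 + 9)/2, (-1 - 4)/2)
  = (-6/2, 18/2, -5/2)
  = (-3, 9, -2.5)

(-3, 9, -2.5)


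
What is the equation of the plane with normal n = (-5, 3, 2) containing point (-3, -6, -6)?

The plane through P with normal n = (a, b, c) satisfies n·(r - P) = 0,
i.e. ax + by + cz = a·x₀ + b·y₀ + c·z₀.
d = (-5)·(-3) + 3·(-6) + 2·(-6)
  = 15 - 18 - 12
  = -15
Equation: -5x + 3y + 2z = -15

-5x + 3y + 2z = -15


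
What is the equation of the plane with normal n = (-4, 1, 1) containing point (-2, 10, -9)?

The plane through P with normal n = (a, b, c) satisfies n·(r - P) = 0,
i.e. ax + by + cz = a·x₀ + b·y₀ + c·z₀.
d = (-4)·(-2) + 1·10 + 1·(-9)
  = 8 + 10 - 9
  = 9
Equation: -4x + y + z = 9

-4x + y + z = 9


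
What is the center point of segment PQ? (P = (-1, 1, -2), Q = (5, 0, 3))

M = ((x₁+x₂)/2, (y₁+y₂)/2, (z₁+z₂)/2)
  = ((-1 + 5)/2, (1 + 0)/2, (-2 + 3)/2)
  = (4/2, 1/2, 1/2)
  = (2, 0.5, 0.5)

(2, 0.5, 0.5)


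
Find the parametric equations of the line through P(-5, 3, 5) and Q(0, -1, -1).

Direction vector d = Q - P = (0 + 5, -1 - 3, -1 - 5) = (5, -4, -6)
Parametric form r = P + t·d:
x = -5 + 5t, y = 3 - 4t, z = 5 - 6t

x = -5 + 5t, y = 3 - 4t, z = 5 - 6t


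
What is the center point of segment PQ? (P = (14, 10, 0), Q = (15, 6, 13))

M = ((x₁+x₂)/2, (y₁+y₂)/2, (z₁+z₂)/2)
  = ((14 + 15)/2, (10 + 6)/2, (0 + 13)/2)
  = (29/2, 16/2, 13/2)
  = (14.5, 8, 6.5)

(14.5, 8, 6.5)


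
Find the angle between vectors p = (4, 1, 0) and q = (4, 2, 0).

p·q = 4·4 + 1·2 + 0·0 = 16 + 2 + 0 = 18
|p| = √(4² + 1² + 0²) = √17 ≈ 4.123
|q| = √(4² + 2² + 0²) = √20 ≈ 4.472
cos θ = (p·q)/(|p||q|) = 18/(4.123·4.472) ≈ 0.9762
θ = arccos(0.9762) ≈ 12.53°

12.53°


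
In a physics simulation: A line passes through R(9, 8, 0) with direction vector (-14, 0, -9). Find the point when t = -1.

P(t) = R + t·d
  = (9 + (-14)·(-1), 8 + 0·(-1), 0 + (-9)·(-1))
  = (9 + 14, 8 + 0, 0 + 9)
  = (23, 8, 9)

(23, 8, 9)


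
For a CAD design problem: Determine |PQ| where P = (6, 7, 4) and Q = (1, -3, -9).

d = √[(x₂-x₁)² + (y₂-y₁)² + (z₂-z₁)²]
  = √[(-5)² + (-10)² + (-13)²]
  = √[25 + 100 + 169]
  = √294
  ≈ 17.15

17.15


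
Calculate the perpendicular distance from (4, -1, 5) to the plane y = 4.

distance = |a·x₀ + b·y₀ + c·z₀ - d| / √(a² + b² + c²)
  = |0·4 + 1·(-1) + 0·5 - 4| / √(0² + 1² + 0²)
  = |0 - 1 + 0 - 4| / √(0 + 1 + 0)
  = |-5| / √1
  = 5 / 1
  ≈ 5

5


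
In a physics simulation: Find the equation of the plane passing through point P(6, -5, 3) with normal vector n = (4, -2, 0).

The plane through P with normal n = (a, b, c) satisfies n·(r - P) = 0,
i.e. ax + by + cz = a·x₀ + b·y₀ + c·z₀.
d = 4·6 + (-2)·(-5) + 0·3
  = 24 + 10 + 0
  = 34
Equation: 4x - 2y = 34

4x - 2y = 34


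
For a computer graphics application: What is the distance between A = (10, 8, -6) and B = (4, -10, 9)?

d = √[(x₂-x₁)² + (y₂-y₁)² + (z₂-z₁)²]
  = √[(-6)² + (-18)² + 15²]
  = √[36 + 324 + 225]
  = √585
  ≈ 24.19

24.19


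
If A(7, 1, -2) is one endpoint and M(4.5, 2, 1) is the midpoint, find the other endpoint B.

B = 2M - A
  = (2·4.5 - 7, 2·2 - 1, 2·1 - (-2))
  = (9 - 7, 4 - 1, 2 + 2)
  = (2, 3, 4)

(2, 3, 4)


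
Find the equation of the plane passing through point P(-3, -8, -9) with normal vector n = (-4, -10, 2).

The plane through P with normal n = (a, b, c) satisfies n·(r - P) = 0,
i.e. ax + by + cz = a·x₀ + b·y₀ + c·z₀.
d = (-4)·(-3) + (-10)·(-8) + 2·(-9)
  = 12 + 80 - 18
  = 74
Equation: -4x - 10y + 2z = 74

-4x - 10y + 2z = 74


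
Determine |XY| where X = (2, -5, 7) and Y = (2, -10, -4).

d = √[(x₂-x₁)² + (y₂-y₁)² + (z₂-z₁)²]
  = √[0² + (-5)² + (-11)²]
  = √[0 + 25 + 121]
  = √146
  ≈ 12.08

12.08


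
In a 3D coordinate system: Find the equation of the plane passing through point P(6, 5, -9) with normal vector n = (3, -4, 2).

The plane through P with normal n = (a, b, c) satisfies n·(r - P) = 0,
i.e. ax + by + cz = a·x₀ + b·y₀ + c·z₀.
d = 3·6 + (-4)·5 + 2·(-9)
  = 18 - 20 - 18
  = -20
Equation: 3x - 4y + 2z = -20

3x - 4y + 2z = -20


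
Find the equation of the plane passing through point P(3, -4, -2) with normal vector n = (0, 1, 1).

The plane through P with normal n = (a, b, c) satisfies n·(r - P) = 0,
i.e. ax + by + cz = a·x₀ + b·y₀ + c·z₀.
d = 0·3 + 1·(-4) + 1·(-2)
  = 0 - 4 - 2
  = -6
Equation: y + z = -6

y + z = -6


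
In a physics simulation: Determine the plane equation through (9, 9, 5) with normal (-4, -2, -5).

The plane through P with normal n = (a, b, c) satisfies n·(r - P) = 0,
i.e. ax + by + cz = a·x₀ + b·y₀ + c·z₀.
d = (-4)·9 + (-2)·9 + (-5)·5
  = -36 - 18 - 25
  = -79
Equation: -4x - 2y - 5z = -79

-4x - 2y - 5z = -79


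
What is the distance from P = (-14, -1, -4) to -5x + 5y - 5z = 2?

distance = |a·x₀ + b·y₀ + c·z₀ - d| / √(a² + b² + c²)
  = |(-5)·(-14) + 5·(-1) + (-5)·(-4) - 2| / √((-5)² + 5² + (-5)²)
  = |70 - 5 + 20 - 2| / √(25 + 25 + 25)
  = |83| / √75
  = 83 / 8.66
  ≈ 9.584

9.584


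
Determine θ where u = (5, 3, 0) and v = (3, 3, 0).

u·v = 5·3 + 3·3 + 0·0 = 15 + 9 + 0 = 24
|u| = √(5² + 3² + 0²) = √34 ≈ 5.831
|v| = √(3² + 3² + 0²) = √18 ≈ 4.243
cos θ = (u·v)/(|u||v|) = 24/(5.831·4.243) ≈ 0.9701
θ = arccos(0.9701) ≈ 14.04°

14.04°


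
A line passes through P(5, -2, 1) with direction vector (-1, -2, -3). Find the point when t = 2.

P(t) = P + t·d
  = (5 + (-1)·2, -2 + (-2)·2, 1 + (-3)·2)
  = (5 - 2, -2 - 4, 1 - 6)
  = (3, -6, -5)

(3, -6, -5)


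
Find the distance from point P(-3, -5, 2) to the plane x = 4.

distance = |a·x₀ + b·y₀ + c·z₀ - d| / √(a² + b² + c²)
  = |1·(-3) + 0·(-5) + 0·2 - 4| / √(1² + 0² + 0²)
  = |-3 + 0 + 0 - 4| / √(1 + 0 + 0)
  = |-7| / √1
  = 7 / 1
  ≈ 7

7


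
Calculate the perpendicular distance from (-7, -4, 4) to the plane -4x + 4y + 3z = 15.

distance = |a·x₀ + b·y₀ + c·z₀ - d| / √(a² + b² + c²)
  = |(-4)·(-7) + 4·(-4) + 3·4 - 15| / √((-4)² + 4² + 3²)
  = |28 - 16 + 12 - 15| / √(16 + 16 + 9)
  = |9| / √41
  = 9 / 6.403
  ≈ 1.406

1.406


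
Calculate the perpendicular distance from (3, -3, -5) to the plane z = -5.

distance = |a·x₀ + b·y₀ + c·z₀ - d| / √(a² + b² + c²)
  = |0·3 + 0·(-3) + 1·(-5) - (-5)| / √(0² + 0² + 1²)
  = |0 + 0 - 5 + 5| / √(0 + 0 + 1)
  = |0| / √1
  = 0 / 1
  ≈ 0

0


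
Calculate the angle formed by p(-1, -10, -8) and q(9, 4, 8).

p·q = (-1)·9 + (-10)·4 + (-8)·8 = -9 - 40 - 64 = -113
|p| = √((-1)² + (-10)² + (-8)²) = √165 ≈ 12.85
|q| = √(9² + 4² + 8²) = √161 ≈ 12.69
cos θ = (p·q)/(|p||q|) = -113/(12.85·12.69) ≈ -0.6933
θ = arccos(-0.6933) ≈ 133.9°

133.9°


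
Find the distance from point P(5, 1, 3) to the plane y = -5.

distance = |a·x₀ + b·y₀ + c·z₀ - d| / √(a² + b² + c²)
  = |0·5 + 1·1 + 0·3 - (-5)| / √(0² + 1² + 0²)
  = |0 + 1 + 0 + 5| / √(0 + 1 + 0)
  = |6| / √1
  = 6 / 1
  ≈ 6

6


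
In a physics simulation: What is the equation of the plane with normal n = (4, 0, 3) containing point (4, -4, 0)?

The plane through P with normal n = (a, b, c) satisfies n·(r - P) = 0,
i.e. ax + by + cz = a·x₀ + b·y₀ + c·z₀.
d = 4·4 + 0·(-4) + 3·0
  = 16 + 0 + 0
  = 16
Equation: 4x + 3z = 16

4x + 3z = 16
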